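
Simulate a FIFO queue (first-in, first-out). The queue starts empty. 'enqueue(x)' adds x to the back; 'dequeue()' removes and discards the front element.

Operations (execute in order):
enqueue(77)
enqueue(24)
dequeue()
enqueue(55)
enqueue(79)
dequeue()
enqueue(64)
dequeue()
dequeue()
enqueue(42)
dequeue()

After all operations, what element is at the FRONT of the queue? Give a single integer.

Answer: 42

Derivation:
enqueue(77): queue = [77]
enqueue(24): queue = [77, 24]
dequeue(): queue = [24]
enqueue(55): queue = [24, 55]
enqueue(79): queue = [24, 55, 79]
dequeue(): queue = [55, 79]
enqueue(64): queue = [55, 79, 64]
dequeue(): queue = [79, 64]
dequeue(): queue = [64]
enqueue(42): queue = [64, 42]
dequeue(): queue = [42]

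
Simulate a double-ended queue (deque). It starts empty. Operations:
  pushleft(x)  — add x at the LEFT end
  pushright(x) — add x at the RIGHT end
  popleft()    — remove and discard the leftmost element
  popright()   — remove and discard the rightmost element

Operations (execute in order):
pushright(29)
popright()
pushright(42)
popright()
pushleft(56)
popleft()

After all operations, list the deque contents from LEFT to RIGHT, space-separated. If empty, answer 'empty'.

pushright(29): [29]
popright(): []
pushright(42): [42]
popright(): []
pushleft(56): [56]
popleft(): []

Answer: empty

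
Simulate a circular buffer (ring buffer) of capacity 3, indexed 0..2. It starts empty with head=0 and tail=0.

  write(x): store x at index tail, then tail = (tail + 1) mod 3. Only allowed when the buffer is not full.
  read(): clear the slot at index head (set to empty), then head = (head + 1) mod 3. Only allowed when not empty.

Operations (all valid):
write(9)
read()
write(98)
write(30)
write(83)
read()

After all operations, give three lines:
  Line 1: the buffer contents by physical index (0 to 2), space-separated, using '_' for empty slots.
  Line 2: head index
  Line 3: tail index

write(9): buf=[9 _ _], head=0, tail=1, size=1
read(): buf=[_ _ _], head=1, tail=1, size=0
write(98): buf=[_ 98 _], head=1, tail=2, size=1
write(30): buf=[_ 98 30], head=1, tail=0, size=2
write(83): buf=[83 98 30], head=1, tail=1, size=3
read(): buf=[83 _ 30], head=2, tail=1, size=2

Answer: 83 _ 30
2
1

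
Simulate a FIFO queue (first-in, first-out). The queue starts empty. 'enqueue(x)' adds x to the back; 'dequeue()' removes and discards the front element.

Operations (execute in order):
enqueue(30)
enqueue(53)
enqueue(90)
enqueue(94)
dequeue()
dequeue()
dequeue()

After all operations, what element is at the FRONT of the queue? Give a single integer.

Answer: 94

Derivation:
enqueue(30): queue = [30]
enqueue(53): queue = [30, 53]
enqueue(90): queue = [30, 53, 90]
enqueue(94): queue = [30, 53, 90, 94]
dequeue(): queue = [53, 90, 94]
dequeue(): queue = [90, 94]
dequeue(): queue = [94]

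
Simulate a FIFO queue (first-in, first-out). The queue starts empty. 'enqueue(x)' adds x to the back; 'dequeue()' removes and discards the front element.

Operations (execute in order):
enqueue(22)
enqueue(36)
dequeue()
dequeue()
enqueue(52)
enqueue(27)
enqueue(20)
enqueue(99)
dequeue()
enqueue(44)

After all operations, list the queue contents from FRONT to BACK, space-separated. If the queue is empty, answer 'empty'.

enqueue(22): [22]
enqueue(36): [22, 36]
dequeue(): [36]
dequeue(): []
enqueue(52): [52]
enqueue(27): [52, 27]
enqueue(20): [52, 27, 20]
enqueue(99): [52, 27, 20, 99]
dequeue(): [27, 20, 99]
enqueue(44): [27, 20, 99, 44]

Answer: 27 20 99 44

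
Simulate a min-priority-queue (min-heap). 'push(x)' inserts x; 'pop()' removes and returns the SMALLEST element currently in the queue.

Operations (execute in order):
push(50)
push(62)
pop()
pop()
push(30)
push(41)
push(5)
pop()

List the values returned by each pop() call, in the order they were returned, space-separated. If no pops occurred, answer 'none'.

push(50): heap contents = [50]
push(62): heap contents = [50, 62]
pop() → 50: heap contents = [62]
pop() → 62: heap contents = []
push(30): heap contents = [30]
push(41): heap contents = [30, 41]
push(5): heap contents = [5, 30, 41]
pop() → 5: heap contents = [30, 41]

Answer: 50 62 5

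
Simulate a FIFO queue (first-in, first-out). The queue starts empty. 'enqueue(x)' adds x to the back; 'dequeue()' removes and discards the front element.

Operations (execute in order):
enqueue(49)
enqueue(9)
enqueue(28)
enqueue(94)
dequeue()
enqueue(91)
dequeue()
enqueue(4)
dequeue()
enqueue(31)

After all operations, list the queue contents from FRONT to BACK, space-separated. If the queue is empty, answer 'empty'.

enqueue(49): [49]
enqueue(9): [49, 9]
enqueue(28): [49, 9, 28]
enqueue(94): [49, 9, 28, 94]
dequeue(): [9, 28, 94]
enqueue(91): [9, 28, 94, 91]
dequeue(): [28, 94, 91]
enqueue(4): [28, 94, 91, 4]
dequeue(): [94, 91, 4]
enqueue(31): [94, 91, 4, 31]

Answer: 94 91 4 31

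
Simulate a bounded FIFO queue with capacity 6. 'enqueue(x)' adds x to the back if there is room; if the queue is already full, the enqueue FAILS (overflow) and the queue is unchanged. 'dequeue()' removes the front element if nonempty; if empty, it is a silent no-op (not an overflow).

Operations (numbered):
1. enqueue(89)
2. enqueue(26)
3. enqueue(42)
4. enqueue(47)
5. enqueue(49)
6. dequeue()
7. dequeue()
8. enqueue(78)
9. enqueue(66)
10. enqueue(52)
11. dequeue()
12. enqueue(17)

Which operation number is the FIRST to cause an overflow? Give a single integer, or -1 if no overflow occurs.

1. enqueue(89): size=1
2. enqueue(26): size=2
3. enqueue(42): size=3
4. enqueue(47): size=4
5. enqueue(49): size=5
6. dequeue(): size=4
7. dequeue(): size=3
8. enqueue(78): size=4
9. enqueue(66): size=5
10. enqueue(52): size=6
11. dequeue(): size=5
12. enqueue(17): size=6

Answer: -1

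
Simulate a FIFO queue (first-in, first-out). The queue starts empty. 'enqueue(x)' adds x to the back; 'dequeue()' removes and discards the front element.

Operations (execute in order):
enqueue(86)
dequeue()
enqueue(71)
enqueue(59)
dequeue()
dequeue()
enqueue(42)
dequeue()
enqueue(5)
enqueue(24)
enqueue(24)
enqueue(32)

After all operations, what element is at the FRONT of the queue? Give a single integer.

enqueue(86): queue = [86]
dequeue(): queue = []
enqueue(71): queue = [71]
enqueue(59): queue = [71, 59]
dequeue(): queue = [59]
dequeue(): queue = []
enqueue(42): queue = [42]
dequeue(): queue = []
enqueue(5): queue = [5]
enqueue(24): queue = [5, 24]
enqueue(24): queue = [5, 24, 24]
enqueue(32): queue = [5, 24, 24, 32]

Answer: 5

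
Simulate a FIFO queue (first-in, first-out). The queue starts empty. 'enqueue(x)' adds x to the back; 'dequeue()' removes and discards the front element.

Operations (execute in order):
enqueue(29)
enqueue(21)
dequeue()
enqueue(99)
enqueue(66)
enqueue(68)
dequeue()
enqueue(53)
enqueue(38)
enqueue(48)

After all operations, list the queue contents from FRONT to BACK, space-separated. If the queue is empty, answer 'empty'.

enqueue(29): [29]
enqueue(21): [29, 21]
dequeue(): [21]
enqueue(99): [21, 99]
enqueue(66): [21, 99, 66]
enqueue(68): [21, 99, 66, 68]
dequeue(): [99, 66, 68]
enqueue(53): [99, 66, 68, 53]
enqueue(38): [99, 66, 68, 53, 38]
enqueue(48): [99, 66, 68, 53, 38, 48]

Answer: 99 66 68 53 38 48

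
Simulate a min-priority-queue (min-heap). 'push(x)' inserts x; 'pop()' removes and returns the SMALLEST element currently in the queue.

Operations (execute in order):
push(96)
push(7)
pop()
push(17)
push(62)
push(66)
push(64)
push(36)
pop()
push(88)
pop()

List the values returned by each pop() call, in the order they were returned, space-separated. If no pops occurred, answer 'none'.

push(96): heap contents = [96]
push(7): heap contents = [7, 96]
pop() → 7: heap contents = [96]
push(17): heap contents = [17, 96]
push(62): heap contents = [17, 62, 96]
push(66): heap contents = [17, 62, 66, 96]
push(64): heap contents = [17, 62, 64, 66, 96]
push(36): heap contents = [17, 36, 62, 64, 66, 96]
pop() → 17: heap contents = [36, 62, 64, 66, 96]
push(88): heap contents = [36, 62, 64, 66, 88, 96]
pop() → 36: heap contents = [62, 64, 66, 88, 96]

Answer: 7 17 36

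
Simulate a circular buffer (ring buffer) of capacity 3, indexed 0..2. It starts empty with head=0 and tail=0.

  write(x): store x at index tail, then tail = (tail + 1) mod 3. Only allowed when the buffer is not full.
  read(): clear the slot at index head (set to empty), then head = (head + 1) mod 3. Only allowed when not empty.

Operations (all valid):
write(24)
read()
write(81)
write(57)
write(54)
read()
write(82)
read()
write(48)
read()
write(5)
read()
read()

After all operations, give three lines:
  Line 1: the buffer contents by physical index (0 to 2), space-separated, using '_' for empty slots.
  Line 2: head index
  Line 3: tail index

Answer: 5 _ _
0
1

Derivation:
write(24): buf=[24 _ _], head=0, tail=1, size=1
read(): buf=[_ _ _], head=1, tail=1, size=0
write(81): buf=[_ 81 _], head=1, tail=2, size=1
write(57): buf=[_ 81 57], head=1, tail=0, size=2
write(54): buf=[54 81 57], head=1, tail=1, size=3
read(): buf=[54 _ 57], head=2, tail=1, size=2
write(82): buf=[54 82 57], head=2, tail=2, size=3
read(): buf=[54 82 _], head=0, tail=2, size=2
write(48): buf=[54 82 48], head=0, tail=0, size=3
read(): buf=[_ 82 48], head=1, tail=0, size=2
write(5): buf=[5 82 48], head=1, tail=1, size=3
read(): buf=[5 _ 48], head=2, tail=1, size=2
read(): buf=[5 _ _], head=0, tail=1, size=1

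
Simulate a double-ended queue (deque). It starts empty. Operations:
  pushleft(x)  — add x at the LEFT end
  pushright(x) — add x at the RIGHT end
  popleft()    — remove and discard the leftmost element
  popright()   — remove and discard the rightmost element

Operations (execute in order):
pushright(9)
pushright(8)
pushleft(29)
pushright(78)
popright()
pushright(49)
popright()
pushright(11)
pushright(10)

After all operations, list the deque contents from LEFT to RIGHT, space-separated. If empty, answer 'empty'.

Answer: 29 9 8 11 10

Derivation:
pushright(9): [9]
pushright(8): [9, 8]
pushleft(29): [29, 9, 8]
pushright(78): [29, 9, 8, 78]
popright(): [29, 9, 8]
pushright(49): [29, 9, 8, 49]
popright(): [29, 9, 8]
pushright(11): [29, 9, 8, 11]
pushright(10): [29, 9, 8, 11, 10]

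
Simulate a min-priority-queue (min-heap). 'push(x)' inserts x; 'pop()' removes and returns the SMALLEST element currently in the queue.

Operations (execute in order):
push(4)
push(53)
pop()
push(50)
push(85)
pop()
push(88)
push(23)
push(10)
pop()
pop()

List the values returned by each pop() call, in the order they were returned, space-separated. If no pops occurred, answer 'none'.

Answer: 4 50 10 23

Derivation:
push(4): heap contents = [4]
push(53): heap contents = [4, 53]
pop() → 4: heap contents = [53]
push(50): heap contents = [50, 53]
push(85): heap contents = [50, 53, 85]
pop() → 50: heap contents = [53, 85]
push(88): heap contents = [53, 85, 88]
push(23): heap contents = [23, 53, 85, 88]
push(10): heap contents = [10, 23, 53, 85, 88]
pop() → 10: heap contents = [23, 53, 85, 88]
pop() → 23: heap contents = [53, 85, 88]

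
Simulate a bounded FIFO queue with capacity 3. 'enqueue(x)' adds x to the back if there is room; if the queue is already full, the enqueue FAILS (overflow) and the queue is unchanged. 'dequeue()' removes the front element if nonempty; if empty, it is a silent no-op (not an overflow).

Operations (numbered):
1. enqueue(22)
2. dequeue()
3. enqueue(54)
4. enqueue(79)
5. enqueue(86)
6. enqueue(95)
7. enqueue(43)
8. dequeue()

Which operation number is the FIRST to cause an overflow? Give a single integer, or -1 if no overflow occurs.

1. enqueue(22): size=1
2. dequeue(): size=0
3. enqueue(54): size=1
4. enqueue(79): size=2
5. enqueue(86): size=3
6. enqueue(95): size=3=cap → OVERFLOW (fail)
7. enqueue(43): size=3=cap → OVERFLOW (fail)
8. dequeue(): size=2

Answer: 6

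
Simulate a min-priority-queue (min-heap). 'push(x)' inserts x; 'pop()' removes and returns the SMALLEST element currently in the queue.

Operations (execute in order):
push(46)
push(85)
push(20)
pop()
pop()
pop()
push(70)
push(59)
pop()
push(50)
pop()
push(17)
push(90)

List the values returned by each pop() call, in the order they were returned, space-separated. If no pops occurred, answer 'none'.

Answer: 20 46 85 59 50

Derivation:
push(46): heap contents = [46]
push(85): heap contents = [46, 85]
push(20): heap contents = [20, 46, 85]
pop() → 20: heap contents = [46, 85]
pop() → 46: heap contents = [85]
pop() → 85: heap contents = []
push(70): heap contents = [70]
push(59): heap contents = [59, 70]
pop() → 59: heap contents = [70]
push(50): heap contents = [50, 70]
pop() → 50: heap contents = [70]
push(17): heap contents = [17, 70]
push(90): heap contents = [17, 70, 90]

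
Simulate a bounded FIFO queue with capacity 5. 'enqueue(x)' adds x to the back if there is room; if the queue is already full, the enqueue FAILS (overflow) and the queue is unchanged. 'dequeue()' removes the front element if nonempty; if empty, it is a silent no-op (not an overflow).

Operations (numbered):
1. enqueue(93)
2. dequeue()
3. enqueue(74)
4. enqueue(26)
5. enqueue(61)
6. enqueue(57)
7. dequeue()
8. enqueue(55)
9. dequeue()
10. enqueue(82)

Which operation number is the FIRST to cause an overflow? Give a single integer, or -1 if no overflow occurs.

Answer: -1

Derivation:
1. enqueue(93): size=1
2. dequeue(): size=0
3. enqueue(74): size=1
4. enqueue(26): size=2
5. enqueue(61): size=3
6. enqueue(57): size=4
7. dequeue(): size=3
8. enqueue(55): size=4
9. dequeue(): size=3
10. enqueue(82): size=4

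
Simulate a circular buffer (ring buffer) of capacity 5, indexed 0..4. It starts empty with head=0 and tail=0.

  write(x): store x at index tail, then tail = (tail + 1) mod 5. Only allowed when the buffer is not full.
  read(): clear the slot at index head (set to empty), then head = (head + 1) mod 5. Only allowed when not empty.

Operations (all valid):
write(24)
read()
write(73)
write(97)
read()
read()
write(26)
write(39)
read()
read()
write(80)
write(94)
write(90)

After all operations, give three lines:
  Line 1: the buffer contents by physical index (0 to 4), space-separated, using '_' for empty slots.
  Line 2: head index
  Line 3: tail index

Answer: 80 94 90 _ _
0
3

Derivation:
write(24): buf=[24 _ _ _ _], head=0, tail=1, size=1
read(): buf=[_ _ _ _ _], head=1, tail=1, size=0
write(73): buf=[_ 73 _ _ _], head=1, tail=2, size=1
write(97): buf=[_ 73 97 _ _], head=1, tail=3, size=2
read(): buf=[_ _ 97 _ _], head=2, tail=3, size=1
read(): buf=[_ _ _ _ _], head=3, tail=3, size=0
write(26): buf=[_ _ _ 26 _], head=3, tail=4, size=1
write(39): buf=[_ _ _ 26 39], head=3, tail=0, size=2
read(): buf=[_ _ _ _ 39], head=4, tail=0, size=1
read(): buf=[_ _ _ _ _], head=0, tail=0, size=0
write(80): buf=[80 _ _ _ _], head=0, tail=1, size=1
write(94): buf=[80 94 _ _ _], head=0, tail=2, size=2
write(90): buf=[80 94 90 _ _], head=0, tail=3, size=3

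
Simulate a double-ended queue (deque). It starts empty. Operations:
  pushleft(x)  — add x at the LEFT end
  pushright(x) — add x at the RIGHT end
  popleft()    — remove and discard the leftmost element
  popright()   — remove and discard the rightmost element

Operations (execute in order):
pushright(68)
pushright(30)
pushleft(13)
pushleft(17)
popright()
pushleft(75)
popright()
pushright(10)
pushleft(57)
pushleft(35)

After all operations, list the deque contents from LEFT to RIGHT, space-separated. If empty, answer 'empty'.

Answer: 35 57 75 17 13 10

Derivation:
pushright(68): [68]
pushright(30): [68, 30]
pushleft(13): [13, 68, 30]
pushleft(17): [17, 13, 68, 30]
popright(): [17, 13, 68]
pushleft(75): [75, 17, 13, 68]
popright(): [75, 17, 13]
pushright(10): [75, 17, 13, 10]
pushleft(57): [57, 75, 17, 13, 10]
pushleft(35): [35, 57, 75, 17, 13, 10]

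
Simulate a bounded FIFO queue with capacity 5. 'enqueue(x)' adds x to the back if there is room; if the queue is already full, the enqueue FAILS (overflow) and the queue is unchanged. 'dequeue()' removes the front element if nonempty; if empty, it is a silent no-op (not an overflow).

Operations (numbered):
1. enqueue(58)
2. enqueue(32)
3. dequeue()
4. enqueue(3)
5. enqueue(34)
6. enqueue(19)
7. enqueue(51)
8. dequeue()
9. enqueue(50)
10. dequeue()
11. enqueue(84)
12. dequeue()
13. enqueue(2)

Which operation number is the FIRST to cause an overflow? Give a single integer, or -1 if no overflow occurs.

Answer: -1

Derivation:
1. enqueue(58): size=1
2. enqueue(32): size=2
3. dequeue(): size=1
4. enqueue(3): size=2
5. enqueue(34): size=3
6. enqueue(19): size=4
7. enqueue(51): size=5
8. dequeue(): size=4
9. enqueue(50): size=5
10. dequeue(): size=4
11. enqueue(84): size=5
12. dequeue(): size=4
13. enqueue(2): size=5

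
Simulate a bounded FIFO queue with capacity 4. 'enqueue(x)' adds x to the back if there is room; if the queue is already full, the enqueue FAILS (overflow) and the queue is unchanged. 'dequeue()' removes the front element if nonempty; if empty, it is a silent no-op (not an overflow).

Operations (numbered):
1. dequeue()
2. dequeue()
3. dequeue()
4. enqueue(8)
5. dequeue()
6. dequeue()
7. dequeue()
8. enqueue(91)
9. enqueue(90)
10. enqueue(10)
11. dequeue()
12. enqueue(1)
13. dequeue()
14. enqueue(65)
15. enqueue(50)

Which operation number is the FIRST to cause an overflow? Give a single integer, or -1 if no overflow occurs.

1. dequeue(): empty, no-op, size=0
2. dequeue(): empty, no-op, size=0
3. dequeue(): empty, no-op, size=0
4. enqueue(8): size=1
5. dequeue(): size=0
6. dequeue(): empty, no-op, size=0
7. dequeue(): empty, no-op, size=0
8. enqueue(91): size=1
9. enqueue(90): size=2
10. enqueue(10): size=3
11. dequeue(): size=2
12. enqueue(1): size=3
13. dequeue(): size=2
14. enqueue(65): size=3
15. enqueue(50): size=4

Answer: -1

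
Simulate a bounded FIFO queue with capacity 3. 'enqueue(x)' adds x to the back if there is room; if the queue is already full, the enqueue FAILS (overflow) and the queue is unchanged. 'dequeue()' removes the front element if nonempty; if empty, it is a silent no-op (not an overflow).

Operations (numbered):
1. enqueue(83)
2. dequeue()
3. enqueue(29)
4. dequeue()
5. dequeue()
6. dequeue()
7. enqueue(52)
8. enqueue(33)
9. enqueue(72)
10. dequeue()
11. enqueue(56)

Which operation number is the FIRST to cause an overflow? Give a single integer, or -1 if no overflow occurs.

1. enqueue(83): size=1
2. dequeue(): size=0
3. enqueue(29): size=1
4. dequeue(): size=0
5. dequeue(): empty, no-op, size=0
6. dequeue(): empty, no-op, size=0
7. enqueue(52): size=1
8. enqueue(33): size=2
9. enqueue(72): size=3
10. dequeue(): size=2
11. enqueue(56): size=3

Answer: -1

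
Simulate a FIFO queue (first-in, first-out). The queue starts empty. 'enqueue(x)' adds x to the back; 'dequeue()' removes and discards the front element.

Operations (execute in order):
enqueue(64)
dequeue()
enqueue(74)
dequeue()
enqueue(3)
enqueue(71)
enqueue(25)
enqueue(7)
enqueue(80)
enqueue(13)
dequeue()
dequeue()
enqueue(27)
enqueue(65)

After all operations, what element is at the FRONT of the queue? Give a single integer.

enqueue(64): queue = [64]
dequeue(): queue = []
enqueue(74): queue = [74]
dequeue(): queue = []
enqueue(3): queue = [3]
enqueue(71): queue = [3, 71]
enqueue(25): queue = [3, 71, 25]
enqueue(7): queue = [3, 71, 25, 7]
enqueue(80): queue = [3, 71, 25, 7, 80]
enqueue(13): queue = [3, 71, 25, 7, 80, 13]
dequeue(): queue = [71, 25, 7, 80, 13]
dequeue(): queue = [25, 7, 80, 13]
enqueue(27): queue = [25, 7, 80, 13, 27]
enqueue(65): queue = [25, 7, 80, 13, 27, 65]

Answer: 25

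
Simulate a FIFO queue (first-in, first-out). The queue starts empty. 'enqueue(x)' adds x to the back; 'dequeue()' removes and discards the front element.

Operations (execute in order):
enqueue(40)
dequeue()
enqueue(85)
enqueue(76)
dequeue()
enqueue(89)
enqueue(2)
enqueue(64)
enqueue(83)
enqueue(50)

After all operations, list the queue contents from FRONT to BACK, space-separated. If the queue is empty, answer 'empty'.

enqueue(40): [40]
dequeue(): []
enqueue(85): [85]
enqueue(76): [85, 76]
dequeue(): [76]
enqueue(89): [76, 89]
enqueue(2): [76, 89, 2]
enqueue(64): [76, 89, 2, 64]
enqueue(83): [76, 89, 2, 64, 83]
enqueue(50): [76, 89, 2, 64, 83, 50]

Answer: 76 89 2 64 83 50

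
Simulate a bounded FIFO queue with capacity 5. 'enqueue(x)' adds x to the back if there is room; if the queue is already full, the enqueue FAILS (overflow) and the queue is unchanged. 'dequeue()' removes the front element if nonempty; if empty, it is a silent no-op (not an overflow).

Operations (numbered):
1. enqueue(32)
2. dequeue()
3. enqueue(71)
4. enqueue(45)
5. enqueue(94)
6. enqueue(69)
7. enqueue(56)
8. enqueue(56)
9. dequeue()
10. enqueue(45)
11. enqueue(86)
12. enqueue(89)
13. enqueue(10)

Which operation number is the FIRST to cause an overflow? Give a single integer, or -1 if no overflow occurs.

Answer: 8

Derivation:
1. enqueue(32): size=1
2. dequeue(): size=0
3. enqueue(71): size=1
4. enqueue(45): size=2
5. enqueue(94): size=3
6. enqueue(69): size=4
7. enqueue(56): size=5
8. enqueue(56): size=5=cap → OVERFLOW (fail)
9. dequeue(): size=4
10. enqueue(45): size=5
11. enqueue(86): size=5=cap → OVERFLOW (fail)
12. enqueue(89): size=5=cap → OVERFLOW (fail)
13. enqueue(10): size=5=cap → OVERFLOW (fail)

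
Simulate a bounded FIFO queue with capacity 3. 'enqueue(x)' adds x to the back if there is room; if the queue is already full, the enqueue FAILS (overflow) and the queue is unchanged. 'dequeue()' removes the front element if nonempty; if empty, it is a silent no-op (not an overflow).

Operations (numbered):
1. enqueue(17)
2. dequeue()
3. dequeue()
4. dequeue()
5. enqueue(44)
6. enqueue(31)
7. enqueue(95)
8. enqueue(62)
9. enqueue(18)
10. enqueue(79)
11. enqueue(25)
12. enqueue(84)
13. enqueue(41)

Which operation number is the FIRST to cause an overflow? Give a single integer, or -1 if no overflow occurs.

1. enqueue(17): size=1
2. dequeue(): size=0
3. dequeue(): empty, no-op, size=0
4. dequeue(): empty, no-op, size=0
5. enqueue(44): size=1
6. enqueue(31): size=2
7. enqueue(95): size=3
8. enqueue(62): size=3=cap → OVERFLOW (fail)
9. enqueue(18): size=3=cap → OVERFLOW (fail)
10. enqueue(79): size=3=cap → OVERFLOW (fail)
11. enqueue(25): size=3=cap → OVERFLOW (fail)
12. enqueue(84): size=3=cap → OVERFLOW (fail)
13. enqueue(41): size=3=cap → OVERFLOW (fail)

Answer: 8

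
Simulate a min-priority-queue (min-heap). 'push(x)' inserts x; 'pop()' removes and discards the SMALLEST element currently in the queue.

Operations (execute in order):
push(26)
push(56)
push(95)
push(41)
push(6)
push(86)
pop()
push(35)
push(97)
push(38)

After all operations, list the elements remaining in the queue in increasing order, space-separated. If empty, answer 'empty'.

Answer: 26 35 38 41 56 86 95 97

Derivation:
push(26): heap contents = [26]
push(56): heap contents = [26, 56]
push(95): heap contents = [26, 56, 95]
push(41): heap contents = [26, 41, 56, 95]
push(6): heap contents = [6, 26, 41, 56, 95]
push(86): heap contents = [6, 26, 41, 56, 86, 95]
pop() → 6: heap contents = [26, 41, 56, 86, 95]
push(35): heap contents = [26, 35, 41, 56, 86, 95]
push(97): heap contents = [26, 35, 41, 56, 86, 95, 97]
push(38): heap contents = [26, 35, 38, 41, 56, 86, 95, 97]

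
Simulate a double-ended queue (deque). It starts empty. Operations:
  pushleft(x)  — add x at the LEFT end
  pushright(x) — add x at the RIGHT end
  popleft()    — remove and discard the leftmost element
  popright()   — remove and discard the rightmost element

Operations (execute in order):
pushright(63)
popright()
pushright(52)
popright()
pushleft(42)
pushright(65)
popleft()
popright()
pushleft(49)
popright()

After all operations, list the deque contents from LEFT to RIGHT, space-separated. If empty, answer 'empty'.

Answer: empty

Derivation:
pushright(63): [63]
popright(): []
pushright(52): [52]
popright(): []
pushleft(42): [42]
pushright(65): [42, 65]
popleft(): [65]
popright(): []
pushleft(49): [49]
popright(): []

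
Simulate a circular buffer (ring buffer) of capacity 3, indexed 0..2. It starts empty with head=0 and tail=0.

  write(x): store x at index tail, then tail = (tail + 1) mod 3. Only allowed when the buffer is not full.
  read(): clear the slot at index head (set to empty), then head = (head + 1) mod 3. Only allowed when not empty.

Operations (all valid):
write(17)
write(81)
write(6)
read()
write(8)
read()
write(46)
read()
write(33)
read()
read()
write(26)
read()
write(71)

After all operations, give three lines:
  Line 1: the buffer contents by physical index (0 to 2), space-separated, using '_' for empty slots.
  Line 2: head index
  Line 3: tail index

write(17): buf=[17 _ _], head=0, tail=1, size=1
write(81): buf=[17 81 _], head=0, tail=2, size=2
write(6): buf=[17 81 6], head=0, tail=0, size=3
read(): buf=[_ 81 6], head=1, tail=0, size=2
write(8): buf=[8 81 6], head=1, tail=1, size=3
read(): buf=[8 _ 6], head=2, tail=1, size=2
write(46): buf=[8 46 6], head=2, tail=2, size=3
read(): buf=[8 46 _], head=0, tail=2, size=2
write(33): buf=[8 46 33], head=0, tail=0, size=3
read(): buf=[_ 46 33], head=1, tail=0, size=2
read(): buf=[_ _ 33], head=2, tail=0, size=1
write(26): buf=[26 _ 33], head=2, tail=1, size=2
read(): buf=[26 _ _], head=0, tail=1, size=1
write(71): buf=[26 71 _], head=0, tail=2, size=2

Answer: 26 71 _
0
2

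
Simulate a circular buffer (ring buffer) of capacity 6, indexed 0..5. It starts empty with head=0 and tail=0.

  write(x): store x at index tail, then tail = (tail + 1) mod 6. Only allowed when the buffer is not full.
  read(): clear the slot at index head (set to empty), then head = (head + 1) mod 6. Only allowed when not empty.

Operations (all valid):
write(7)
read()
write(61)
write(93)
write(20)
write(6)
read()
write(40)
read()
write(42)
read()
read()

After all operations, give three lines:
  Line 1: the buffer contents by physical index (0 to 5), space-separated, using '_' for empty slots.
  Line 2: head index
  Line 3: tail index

Answer: 42 _ _ _ _ 40
5
1

Derivation:
write(7): buf=[7 _ _ _ _ _], head=0, tail=1, size=1
read(): buf=[_ _ _ _ _ _], head=1, tail=1, size=0
write(61): buf=[_ 61 _ _ _ _], head=1, tail=2, size=1
write(93): buf=[_ 61 93 _ _ _], head=1, tail=3, size=2
write(20): buf=[_ 61 93 20 _ _], head=1, tail=4, size=3
write(6): buf=[_ 61 93 20 6 _], head=1, tail=5, size=4
read(): buf=[_ _ 93 20 6 _], head=2, tail=5, size=3
write(40): buf=[_ _ 93 20 6 40], head=2, tail=0, size=4
read(): buf=[_ _ _ 20 6 40], head=3, tail=0, size=3
write(42): buf=[42 _ _ 20 6 40], head=3, tail=1, size=4
read(): buf=[42 _ _ _ 6 40], head=4, tail=1, size=3
read(): buf=[42 _ _ _ _ 40], head=5, tail=1, size=2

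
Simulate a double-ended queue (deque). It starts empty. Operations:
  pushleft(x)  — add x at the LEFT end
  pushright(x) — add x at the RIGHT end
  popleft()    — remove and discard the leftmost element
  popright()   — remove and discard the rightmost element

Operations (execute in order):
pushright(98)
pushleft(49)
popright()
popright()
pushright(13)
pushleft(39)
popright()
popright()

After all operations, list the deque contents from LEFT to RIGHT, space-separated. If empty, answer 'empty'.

pushright(98): [98]
pushleft(49): [49, 98]
popright(): [49]
popright(): []
pushright(13): [13]
pushleft(39): [39, 13]
popright(): [39]
popright(): []

Answer: empty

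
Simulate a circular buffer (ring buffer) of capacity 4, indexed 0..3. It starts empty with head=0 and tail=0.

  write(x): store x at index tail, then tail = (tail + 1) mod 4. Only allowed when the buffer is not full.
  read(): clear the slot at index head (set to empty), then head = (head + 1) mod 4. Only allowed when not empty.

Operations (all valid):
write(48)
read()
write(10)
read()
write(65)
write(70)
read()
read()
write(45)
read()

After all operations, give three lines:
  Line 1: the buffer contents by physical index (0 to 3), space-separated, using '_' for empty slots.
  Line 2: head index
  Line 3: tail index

Answer: _ _ _ _
1
1

Derivation:
write(48): buf=[48 _ _ _], head=0, tail=1, size=1
read(): buf=[_ _ _ _], head=1, tail=1, size=0
write(10): buf=[_ 10 _ _], head=1, tail=2, size=1
read(): buf=[_ _ _ _], head=2, tail=2, size=0
write(65): buf=[_ _ 65 _], head=2, tail=3, size=1
write(70): buf=[_ _ 65 70], head=2, tail=0, size=2
read(): buf=[_ _ _ 70], head=3, tail=0, size=1
read(): buf=[_ _ _ _], head=0, tail=0, size=0
write(45): buf=[45 _ _ _], head=0, tail=1, size=1
read(): buf=[_ _ _ _], head=1, tail=1, size=0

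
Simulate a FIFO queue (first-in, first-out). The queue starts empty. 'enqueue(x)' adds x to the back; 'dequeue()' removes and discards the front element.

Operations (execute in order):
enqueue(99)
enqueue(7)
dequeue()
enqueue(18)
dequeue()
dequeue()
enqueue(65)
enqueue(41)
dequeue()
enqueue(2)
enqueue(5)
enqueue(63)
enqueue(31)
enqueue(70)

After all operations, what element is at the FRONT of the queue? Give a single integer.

enqueue(99): queue = [99]
enqueue(7): queue = [99, 7]
dequeue(): queue = [7]
enqueue(18): queue = [7, 18]
dequeue(): queue = [18]
dequeue(): queue = []
enqueue(65): queue = [65]
enqueue(41): queue = [65, 41]
dequeue(): queue = [41]
enqueue(2): queue = [41, 2]
enqueue(5): queue = [41, 2, 5]
enqueue(63): queue = [41, 2, 5, 63]
enqueue(31): queue = [41, 2, 5, 63, 31]
enqueue(70): queue = [41, 2, 5, 63, 31, 70]

Answer: 41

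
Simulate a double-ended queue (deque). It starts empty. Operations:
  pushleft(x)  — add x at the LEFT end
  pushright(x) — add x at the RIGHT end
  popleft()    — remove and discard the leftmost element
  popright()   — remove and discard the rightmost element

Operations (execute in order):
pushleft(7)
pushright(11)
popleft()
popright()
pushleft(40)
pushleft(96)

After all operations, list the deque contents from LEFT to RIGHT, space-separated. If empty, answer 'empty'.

pushleft(7): [7]
pushright(11): [7, 11]
popleft(): [11]
popright(): []
pushleft(40): [40]
pushleft(96): [96, 40]

Answer: 96 40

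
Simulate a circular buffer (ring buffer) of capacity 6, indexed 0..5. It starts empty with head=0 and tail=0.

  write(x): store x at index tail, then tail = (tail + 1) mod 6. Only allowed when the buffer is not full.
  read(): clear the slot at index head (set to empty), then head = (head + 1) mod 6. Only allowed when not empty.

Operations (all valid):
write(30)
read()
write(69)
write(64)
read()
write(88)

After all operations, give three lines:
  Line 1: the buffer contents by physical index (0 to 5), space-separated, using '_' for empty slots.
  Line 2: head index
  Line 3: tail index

Answer: _ _ 64 88 _ _
2
4

Derivation:
write(30): buf=[30 _ _ _ _ _], head=0, tail=1, size=1
read(): buf=[_ _ _ _ _ _], head=1, tail=1, size=0
write(69): buf=[_ 69 _ _ _ _], head=1, tail=2, size=1
write(64): buf=[_ 69 64 _ _ _], head=1, tail=3, size=2
read(): buf=[_ _ 64 _ _ _], head=2, tail=3, size=1
write(88): buf=[_ _ 64 88 _ _], head=2, tail=4, size=2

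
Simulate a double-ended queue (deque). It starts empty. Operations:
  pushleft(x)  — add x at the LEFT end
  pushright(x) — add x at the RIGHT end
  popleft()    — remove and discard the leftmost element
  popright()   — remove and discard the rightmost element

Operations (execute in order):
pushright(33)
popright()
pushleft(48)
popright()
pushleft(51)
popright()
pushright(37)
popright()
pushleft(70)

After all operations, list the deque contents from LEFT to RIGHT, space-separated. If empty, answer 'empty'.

Answer: 70

Derivation:
pushright(33): [33]
popright(): []
pushleft(48): [48]
popright(): []
pushleft(51): [51]
popright(): []
pushright(37): [37]
popright(): []
pushleft(70): [70]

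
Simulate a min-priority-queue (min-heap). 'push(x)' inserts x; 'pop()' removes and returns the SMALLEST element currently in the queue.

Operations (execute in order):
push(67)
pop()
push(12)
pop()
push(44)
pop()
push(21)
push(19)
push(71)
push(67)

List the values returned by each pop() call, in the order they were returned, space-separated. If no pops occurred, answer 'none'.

push(67): heap contents = [67]
pop() → 67: heap contents = []
push(12): heap contents = [12]
pop() → 12: heap contents = []
push(44): heap contents = [44]
pop() → 44: heap contents = []
push(21): heap contents = [21]
push(19): heap contents = [19, 21]
push(71): heap contents = [19, 21, 71]
push(67): heap contents = [19, 21, 67, 71]

Answer: 67 12 44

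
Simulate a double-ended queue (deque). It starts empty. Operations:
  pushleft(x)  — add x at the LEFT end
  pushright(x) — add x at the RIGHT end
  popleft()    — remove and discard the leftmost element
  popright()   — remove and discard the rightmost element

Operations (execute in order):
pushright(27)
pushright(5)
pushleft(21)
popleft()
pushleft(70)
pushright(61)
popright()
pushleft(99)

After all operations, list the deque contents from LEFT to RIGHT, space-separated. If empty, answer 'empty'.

Answer: 99 70 27 5

Derivation:
pushright(27): [27]
pushright(5): [27, 5]
pushleft(21): [21, 27, 5]
popleft(): [27, 5]
pushleft(70): [70, 27, 5]
pushright(61): [70, 27, 5, 61]
popright(): [70, 27, 5]
pushleft(99): [99, 70, 27, 5]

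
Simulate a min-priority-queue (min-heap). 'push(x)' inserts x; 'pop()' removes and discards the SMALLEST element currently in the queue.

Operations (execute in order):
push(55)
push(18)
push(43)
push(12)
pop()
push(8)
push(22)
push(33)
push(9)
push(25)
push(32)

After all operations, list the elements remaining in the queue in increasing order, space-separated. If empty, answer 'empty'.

push(55): heap contents = [55]
push(18): heap contents = [18, 55]
push(43): heap contents = [18, 43, 55]
push(12): heap contents = [12, 18, 43, 55]
pop() → 12: heap contents = [18, 43, 55]
push(8): heap contents = [8, 18, 43, 55]
push(22): heap contents = [8, 18, 22, 43, 55]
push(33): heap contents = [8, 18, 22, 33, 43, 55]
push(9): heap contents = [8, 9, 18, 22, 33, 43, 55]
push(25): heap contents = [8, 9, 18, 22, 25, 33, 43, 55]
push(32): heap contents = [8, 9, 18, 22, 25, 32, 33, 43, 55]

Answer: 8 9 18 22 25 32 33 43 55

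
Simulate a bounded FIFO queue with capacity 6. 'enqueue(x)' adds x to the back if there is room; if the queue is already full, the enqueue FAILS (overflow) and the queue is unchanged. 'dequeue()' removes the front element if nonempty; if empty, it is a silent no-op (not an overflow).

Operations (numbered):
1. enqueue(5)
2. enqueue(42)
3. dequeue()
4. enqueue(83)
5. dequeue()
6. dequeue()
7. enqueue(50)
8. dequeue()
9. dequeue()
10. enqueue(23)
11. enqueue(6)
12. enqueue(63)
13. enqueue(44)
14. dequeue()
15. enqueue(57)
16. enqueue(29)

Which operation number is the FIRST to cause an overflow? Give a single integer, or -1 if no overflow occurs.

1. enqueue(5): size=1
2. enqueue(42): size=2
3. dequeue(): size=1
4. enqueue(83): size=2
5. dequeue(): size=1
6. dequeue(): size=0
7. enqueue(50): size=1
8. dequeue(): size=0
9. dequeue(): empty, no-op, size=0
10. enqueue(23): size=1
11. enqueue(6): size=2
12. enqueue(63): size=3
13. enqueue(44): size=4
14. dequeue(): size=3
15. enqueue(57): size=4
16. enqueue(29): size=5

Answer: -1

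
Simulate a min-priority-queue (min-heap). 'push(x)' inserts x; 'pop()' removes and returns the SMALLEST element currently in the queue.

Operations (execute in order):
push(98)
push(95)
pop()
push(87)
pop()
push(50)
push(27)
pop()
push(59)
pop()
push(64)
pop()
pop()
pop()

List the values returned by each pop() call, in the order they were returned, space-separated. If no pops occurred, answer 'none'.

push(98): heap contents = [98]
push(95): heap contents = [95, 98]
pop() → 95: heap contents = [98]
push(87): heap contents = [87, 98]
pop() → 87: heap contents = [98]
push(50): heap contents = [50, 98]
push(27): heap contents = [27, 50, 98]
pop() → 27: heap contents = [50, 98]
push(59): heap contents = [50, 59, 98]
pop() → 50: heap contents = [59, 98]
push(64): heap contents = [59, 64, 98]
pop() → 59: heap contents = [64, 98]
pop() → 64: heap contents = [98]
pop() → 98: heap contents = []

Answer: 95 87 27 50 59 64 98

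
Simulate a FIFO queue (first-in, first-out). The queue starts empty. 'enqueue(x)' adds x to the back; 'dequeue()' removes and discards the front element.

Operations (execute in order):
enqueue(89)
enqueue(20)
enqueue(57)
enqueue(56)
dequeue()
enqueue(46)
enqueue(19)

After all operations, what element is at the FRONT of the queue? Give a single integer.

Answer: 20

Derivation:
enqueue(89): queue = [89]
enqueue(20): queue = [89, 20]
enqueue(57): queue = [89, 20, 57]
enqueue(56): queue = [89, 20, 57, 56]
dequeue(): queue = [20, 57, 56]
enqueue(46): queue = [20, 57, 56, 46]
enqueue(19): queue = [20, 57, 56, 46, 19]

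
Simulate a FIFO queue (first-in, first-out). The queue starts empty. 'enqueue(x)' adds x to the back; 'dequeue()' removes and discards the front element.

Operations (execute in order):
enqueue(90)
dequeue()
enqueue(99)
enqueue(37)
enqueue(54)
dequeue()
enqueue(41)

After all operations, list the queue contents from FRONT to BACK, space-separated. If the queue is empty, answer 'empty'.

enqueue(90): [90]
dequeue(): []
enqueue(99): [99]
enqueue(37): [99, 37]
enqueue(54): [99, 37, 54]
dequeue(): [37, 54]
enqueue(41): [37, 54, 41]

Answer: 37 54 41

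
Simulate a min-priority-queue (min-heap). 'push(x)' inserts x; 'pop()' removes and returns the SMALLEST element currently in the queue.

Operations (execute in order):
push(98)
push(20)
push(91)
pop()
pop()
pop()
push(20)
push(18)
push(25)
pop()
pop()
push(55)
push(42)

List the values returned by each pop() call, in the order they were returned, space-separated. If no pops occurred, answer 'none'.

push(98): heap contents = [98]
push(20): heap contents = [20, 98]
push(91): heap contents = [20, 91, 98]
pop() → 20: heap contents = [91, 98]
pop() → 91: heap contents = [98]
pop() → 98: heap contents = []
push(20): heap contents = [20]
push(18): heap contents = [18, 20]
push(25): heap contents = [18, 20, 25]
pop() → 18: heap contents = [20, 25]
pop() → 20: heap contents = [25]
push(55): heap contents = [25, 55]
push(42): heap contents = [25, 42, 55]

Answer: 20 91 98 18 20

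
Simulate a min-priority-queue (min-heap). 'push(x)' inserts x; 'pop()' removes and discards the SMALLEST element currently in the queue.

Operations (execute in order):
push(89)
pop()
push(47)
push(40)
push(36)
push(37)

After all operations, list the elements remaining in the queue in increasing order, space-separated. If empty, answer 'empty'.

push(89): heap contents = [89]
pop() → 89: heap contents = []
push(47): heap contents = [47]
push(40): heap contents = [40, 47]
push(36): heap contents = [36, 40, 47]
push(37): heap contents = [36, 37, 40, 47]

Answer: 36 37 40 47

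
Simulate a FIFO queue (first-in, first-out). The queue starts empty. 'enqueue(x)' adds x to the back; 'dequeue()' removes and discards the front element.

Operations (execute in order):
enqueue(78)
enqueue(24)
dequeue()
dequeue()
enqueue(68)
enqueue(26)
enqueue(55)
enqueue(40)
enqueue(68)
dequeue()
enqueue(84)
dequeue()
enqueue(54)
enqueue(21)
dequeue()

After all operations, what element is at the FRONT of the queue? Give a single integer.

enqueue(78): queue = [78]
enqueue(24): queue = [78, 24]
dequeue(): queue = [24]
dequeue(): queue = []
enqueue(68): queue = [68]
enqueue(26): queue = [68, 26]
enqueue(55): queue = [68, 26, 55]
enqueue(40): queue = [68, 26, 55, 40]
enqueue(68): queue = [68, 26, 55, 40, 68]
dequeue(): queue = [26, 55, 40, 68]
enqueue(84): queue = [26, 55, 40, 68, 84]
dequeue(): queue = [55, 40, 68, 84]
enqueue(54): queue = [55, 40, 68, 84, 54]
enqueue(21): queue = [55, 40, 68, 84, 54, 21]
dequeue(): queue = [40, 68, 84, 54, 21]

Answer: 40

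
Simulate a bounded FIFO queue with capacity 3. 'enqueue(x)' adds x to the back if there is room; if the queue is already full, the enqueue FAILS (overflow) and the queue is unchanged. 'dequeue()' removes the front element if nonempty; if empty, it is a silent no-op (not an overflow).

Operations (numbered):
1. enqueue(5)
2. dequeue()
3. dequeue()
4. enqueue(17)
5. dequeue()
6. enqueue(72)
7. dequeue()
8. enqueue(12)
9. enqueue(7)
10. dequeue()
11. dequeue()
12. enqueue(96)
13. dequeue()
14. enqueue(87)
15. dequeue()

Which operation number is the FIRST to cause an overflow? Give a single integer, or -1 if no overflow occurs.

Answer: -1

Derivation:
1. enqueue(5): size=1
2. dequeue(): size=0
3. dequeue(): empty, no-op, size=0
4. enqueue(17): size=1
5. dequeue(): size=0
6. enqueue(72): size=1
7. dequeue(): size=0
8. enqueue(12): size=1
9. enqueue(7): size=2
10. dequeue(): size=1
11. dequeue(): size=0
12. enqueue(96): size=1
13. dequeue(): size=0
14. enqueue(87): size=1
15. dequeue(): size=0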